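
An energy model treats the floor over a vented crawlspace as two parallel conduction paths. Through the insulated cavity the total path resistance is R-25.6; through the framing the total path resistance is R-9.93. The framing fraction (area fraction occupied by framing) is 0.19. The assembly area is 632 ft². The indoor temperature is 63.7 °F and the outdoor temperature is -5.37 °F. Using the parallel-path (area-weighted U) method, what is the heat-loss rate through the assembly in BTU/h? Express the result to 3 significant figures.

U_eff = 0.81/25.6 + 0.19/9.93 = 0.03164 + 0.01913 = 0.05077
R_eff = 1/U_eff = 19.69 ft²·°F·h/BTU
Q = 632 × (63.7 − (-5.37)) / 19.69 = 2216 BTU/h

2220 BTU/h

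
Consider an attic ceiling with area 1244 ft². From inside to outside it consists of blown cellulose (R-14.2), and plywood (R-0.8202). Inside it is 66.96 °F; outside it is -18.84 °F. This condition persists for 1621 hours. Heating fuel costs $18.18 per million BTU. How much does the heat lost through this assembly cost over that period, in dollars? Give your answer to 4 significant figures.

209.4 dollars

R_total = 14.2 + 0.8202 = 15.02 ft²·°F·h/BTU
Q = 1244 × (66.96 − (-18.84)) / 15.02 = 7106.1 BTU/h
E = 7106.1 × 1621 = 11519000 BTU
Cost = 11519000/10⁶ × 18.18 = $209.42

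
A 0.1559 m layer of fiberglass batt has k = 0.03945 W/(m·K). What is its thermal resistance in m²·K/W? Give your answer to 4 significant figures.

R = L/k = 0.1559/0.03945 = 3.9518 m²·K/W

3.952 m²·K/W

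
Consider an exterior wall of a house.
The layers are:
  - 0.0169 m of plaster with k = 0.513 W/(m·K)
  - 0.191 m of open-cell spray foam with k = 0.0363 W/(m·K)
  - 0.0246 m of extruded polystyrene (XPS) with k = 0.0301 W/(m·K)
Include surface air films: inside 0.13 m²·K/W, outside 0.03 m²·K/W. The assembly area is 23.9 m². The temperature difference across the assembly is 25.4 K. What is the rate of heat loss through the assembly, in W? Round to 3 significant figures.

96.8 W

0.0169/0.513 = 0.03294
0.191/0.0363 = 5.262
0.0246/0.0301 = 0.8173
R_total = 0.13 + 0.03294 + 5.262 + 0.8173 + 0.03 = 6.272 m²·K/W
Q = A·ΔT/R = 23.9 × 25.4 / 6.272 = 96.79 W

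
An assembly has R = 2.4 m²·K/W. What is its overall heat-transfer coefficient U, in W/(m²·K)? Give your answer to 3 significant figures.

0.417 W/(m²·K)

U = 1/R = 1/2.4 = 0.4167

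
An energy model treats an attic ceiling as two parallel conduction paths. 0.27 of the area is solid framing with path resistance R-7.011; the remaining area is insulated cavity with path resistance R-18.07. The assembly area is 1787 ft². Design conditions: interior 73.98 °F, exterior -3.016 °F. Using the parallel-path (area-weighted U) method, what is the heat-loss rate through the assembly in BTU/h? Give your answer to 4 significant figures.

U_eff = 0.73/18.07 + 0.27/7.011 = 0.040398 + 0.038511 = 0.078909
R_eff = 1/U_eff = 12.673 ft²·°F·h/BTU
Q = 1787 × (73.98 − (-3.016)) / 12.673 = 10857 BTU/h

10860 BTU/h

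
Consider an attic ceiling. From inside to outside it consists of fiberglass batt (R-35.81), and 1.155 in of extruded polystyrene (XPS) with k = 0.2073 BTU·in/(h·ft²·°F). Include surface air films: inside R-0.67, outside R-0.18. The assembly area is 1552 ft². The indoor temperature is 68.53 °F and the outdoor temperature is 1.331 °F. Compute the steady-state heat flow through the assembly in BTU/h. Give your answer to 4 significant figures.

1.155/0.2073 = 5.5716
R_total = 0.67 + 35.81 + 5.5716 + 0.18 = 42.232 ft²·°F·h/BTU
Q = A·ΔT/R = 1552 × (68.53 − 1.331) / 42.232 = 2469.5 BTU/h

2470 BTU/h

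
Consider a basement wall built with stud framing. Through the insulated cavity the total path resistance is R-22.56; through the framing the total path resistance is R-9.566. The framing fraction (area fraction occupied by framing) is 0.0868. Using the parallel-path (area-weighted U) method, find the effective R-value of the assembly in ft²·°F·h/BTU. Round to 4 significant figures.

20.18 ft²·°F·h/BTU

U_eff = 0.9132/22.56 + 0.0868/9.566 = 0.040479 + 0.0090738 = 0.049553
R_eff = 1/U_eff = 20.181 ft²·°F·h/BTU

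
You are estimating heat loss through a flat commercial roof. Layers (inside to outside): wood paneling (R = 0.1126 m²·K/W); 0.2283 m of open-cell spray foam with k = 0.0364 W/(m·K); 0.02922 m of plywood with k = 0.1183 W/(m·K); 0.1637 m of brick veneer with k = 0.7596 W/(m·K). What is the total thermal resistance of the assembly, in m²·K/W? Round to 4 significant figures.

6.847 m²·K/W

0.2283/0.0364 = 6.272
0.02922/0.1183 = 0.247
0.1637/0.7596 = 0.21551
R_total = 0.1126 + 6.272 + 0.247 + 0.21551 = 6.8471 m²·K/W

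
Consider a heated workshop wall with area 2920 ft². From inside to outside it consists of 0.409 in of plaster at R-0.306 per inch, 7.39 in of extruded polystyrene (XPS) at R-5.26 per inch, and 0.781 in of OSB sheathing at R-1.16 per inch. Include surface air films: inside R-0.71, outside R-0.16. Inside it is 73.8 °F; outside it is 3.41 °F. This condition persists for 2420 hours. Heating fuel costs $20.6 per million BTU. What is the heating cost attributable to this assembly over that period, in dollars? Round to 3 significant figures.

0.409 × 0.306 = 0.1252
7.39 × 5.26 = 38.87
0.781 × 1.16 = 0.906
R_total = 0.71 + 0.1252 + 38.87 + 0.906 + 0.16 = 40.77 ft²·°F·h/BTU
Q = 2920 × (73.8 − 3.41) / 40.77 = 5041 BTU/h
E = 5041 × 2420 = 12200000 BTU
Cost = 12200000/10⁶ × 20.6 = $251.3

251 dollars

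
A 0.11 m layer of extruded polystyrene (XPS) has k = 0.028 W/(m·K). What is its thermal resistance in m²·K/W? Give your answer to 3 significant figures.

R = L/k = 0.11/0.028 = 3.929 m²·K/W

3.93 m²·K/W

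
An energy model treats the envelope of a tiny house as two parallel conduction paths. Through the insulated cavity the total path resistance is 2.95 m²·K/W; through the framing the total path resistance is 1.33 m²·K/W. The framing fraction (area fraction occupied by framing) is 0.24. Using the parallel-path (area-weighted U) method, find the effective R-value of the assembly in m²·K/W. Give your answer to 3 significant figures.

U_eff = 0.76/2.95 + 0.24/1.33 = 0.2576 + 0.1805 = 0.4381
R_eff = 1/U_eff = 2.283 m²·K/W

2.28 m²·K/W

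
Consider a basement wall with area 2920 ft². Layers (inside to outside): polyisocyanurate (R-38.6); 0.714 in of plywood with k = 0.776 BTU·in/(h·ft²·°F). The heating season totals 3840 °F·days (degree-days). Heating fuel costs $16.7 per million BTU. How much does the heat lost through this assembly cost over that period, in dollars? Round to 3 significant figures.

114 dollars

0.714/0.776 = 0.9201
R_total = 38.6 + 0.9201 = 39.52 ft²·°F·h/BTU
E = A × HDD × 24 / R = 2920 × 3840 × 24 / 39.52 = 6809000 BTU
Cost = 6809000/10⁶ × 16.7 = $113.7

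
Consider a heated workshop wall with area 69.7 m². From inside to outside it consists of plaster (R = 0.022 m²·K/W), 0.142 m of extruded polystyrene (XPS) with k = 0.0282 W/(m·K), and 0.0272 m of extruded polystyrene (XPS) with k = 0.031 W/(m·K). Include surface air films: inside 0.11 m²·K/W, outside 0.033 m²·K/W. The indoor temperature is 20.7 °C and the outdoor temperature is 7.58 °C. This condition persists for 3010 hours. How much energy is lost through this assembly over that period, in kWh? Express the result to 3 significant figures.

453 kWh

0.142/0.0282 = 5.035
0.0272/0.031 = 0.8774
R_total = 0.11 + 0.022 + 5.035 + 0.8774 + 0.033 = 6.078 m²·K/W
Q = 69.7 × (20.7 − 7.58) / 6.078 = 150.5 W
E = 150.5 W × 3010 h / 1000 = 452.9 kWh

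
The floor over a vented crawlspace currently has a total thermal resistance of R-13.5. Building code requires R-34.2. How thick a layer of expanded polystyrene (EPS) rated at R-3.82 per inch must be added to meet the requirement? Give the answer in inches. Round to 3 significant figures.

ΔR = 34.2 − 13.5 = 20.7 ft²·°F·h/BTU
L = ΔR / (R/in) = 20.7/3.82 = 5.419 in

5.42 in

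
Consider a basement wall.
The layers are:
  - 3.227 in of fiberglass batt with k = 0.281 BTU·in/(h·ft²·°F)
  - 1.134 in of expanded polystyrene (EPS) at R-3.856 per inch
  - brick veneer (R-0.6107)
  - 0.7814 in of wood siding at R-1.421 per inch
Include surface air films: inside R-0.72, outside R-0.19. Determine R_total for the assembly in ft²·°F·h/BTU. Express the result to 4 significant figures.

18.49 ft²·°F·h/BTU

3.227/0.281 = 11.484
1.134 × 3.856 = 4.3727
0.7814 × 1.421 = 1.1104
R_total = 0.72 + 11.484 + 4.3727 + 0.6107 + 1.1104 + 0.19 = 18.488 ft²·°F·h/BTU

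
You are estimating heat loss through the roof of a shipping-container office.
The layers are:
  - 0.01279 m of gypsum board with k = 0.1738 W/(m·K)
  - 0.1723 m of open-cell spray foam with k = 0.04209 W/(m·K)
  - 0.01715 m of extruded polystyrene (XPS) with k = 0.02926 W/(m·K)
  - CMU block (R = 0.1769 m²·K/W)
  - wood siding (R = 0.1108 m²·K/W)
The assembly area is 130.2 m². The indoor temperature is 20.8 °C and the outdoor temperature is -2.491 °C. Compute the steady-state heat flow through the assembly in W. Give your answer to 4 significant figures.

0.01279/0.1738 = 0.07359
0.1723/0.04209 = 4.0936
0.01715/0.02926 = 0.58612
R_total = 0.07359 + 4.0936 + 0.58612 + 0.1769 + 0.1108 = 5.041 m²·K/W
Q = A·ΔT/R = 130.2 × (20.8 − (-2.491)) / 5.041 = 601.56 W

601.6 W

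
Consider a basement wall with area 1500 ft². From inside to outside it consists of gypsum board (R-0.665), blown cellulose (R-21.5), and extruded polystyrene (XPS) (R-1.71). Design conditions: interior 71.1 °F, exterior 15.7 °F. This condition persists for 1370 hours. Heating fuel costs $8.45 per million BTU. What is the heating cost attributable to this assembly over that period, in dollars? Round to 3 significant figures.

R_total = 0.665 + 21.5 + 1.71 = 23.88 ft²·°F·h/BTU
Q = 1500 × (71.1 − 15.7) / 23.88 = 3481 BTU/h
E = 3481 × 1370 = 4768000 BTU
Cost = 4768000/10⁶ × 8.45 = $40.29

40.3 dollars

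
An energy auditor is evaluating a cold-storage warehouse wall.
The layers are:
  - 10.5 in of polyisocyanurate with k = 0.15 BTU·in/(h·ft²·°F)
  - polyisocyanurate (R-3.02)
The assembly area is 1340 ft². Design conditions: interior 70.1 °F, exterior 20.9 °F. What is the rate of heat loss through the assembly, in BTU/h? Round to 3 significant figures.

10.5/0.15 = 70
R_total = 70 + 3.02 = 73.02 ft²·°F·h/BTU
Q = A·ΔT/R = 1340 × (70.1 − 20.9) / 73.02 = 902.9 BTU/h

903 BTU/h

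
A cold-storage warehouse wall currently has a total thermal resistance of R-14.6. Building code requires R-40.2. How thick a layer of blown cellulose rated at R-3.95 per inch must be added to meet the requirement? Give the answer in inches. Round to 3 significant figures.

ΔR = 40.2 − 14.6 = 25.6 ft²·°F·h/BTU
L = ΔR / (R/in) = 25.6/3.95 = 6.481 in

6.48 in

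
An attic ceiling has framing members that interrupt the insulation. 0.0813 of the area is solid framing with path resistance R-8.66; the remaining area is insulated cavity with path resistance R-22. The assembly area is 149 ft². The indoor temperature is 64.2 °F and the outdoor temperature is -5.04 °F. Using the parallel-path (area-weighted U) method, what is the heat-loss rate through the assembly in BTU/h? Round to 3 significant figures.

528 BTU/h

U_eff = 0.9187/22 + 0.0813/8.66 = 0.04176 + 0.009388 = 0.05115
R_eff = 1/U_eff = 19.55 ft²·°F·h/BTU
Q = 149 × (64.2 − (-5.04)) / 19.55 = 527.7 BTU/h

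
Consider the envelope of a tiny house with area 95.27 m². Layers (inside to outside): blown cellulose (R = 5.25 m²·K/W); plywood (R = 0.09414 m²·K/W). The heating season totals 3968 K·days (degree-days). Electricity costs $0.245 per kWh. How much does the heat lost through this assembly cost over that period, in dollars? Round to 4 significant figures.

415.9 dollars

R_total = 5.25 + 0.09414 = 5.3441 m²·K/W
E = A × HDD × 24 / R / 1000 = 95.27 × 3968 × 24 / 5.3441 / 1000 = 1697.7 kWh
Cost = 1697.7 × 0.245 = $415.94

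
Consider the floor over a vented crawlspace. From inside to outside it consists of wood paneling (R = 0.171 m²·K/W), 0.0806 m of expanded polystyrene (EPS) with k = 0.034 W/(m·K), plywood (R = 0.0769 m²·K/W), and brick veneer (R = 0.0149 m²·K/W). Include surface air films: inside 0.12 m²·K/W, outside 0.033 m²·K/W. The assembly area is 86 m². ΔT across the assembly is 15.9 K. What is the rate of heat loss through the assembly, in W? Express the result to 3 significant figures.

491 W

0.0806/0.034 = 2.371
R_total = 0.12 + 0.171 + 2.371 + 0.0769 + 0.0149 + 0.033 = 2.786 m²·K/W
Q = A·ΔT/R = 86 × 15.9 / 2.786 = 490.7 W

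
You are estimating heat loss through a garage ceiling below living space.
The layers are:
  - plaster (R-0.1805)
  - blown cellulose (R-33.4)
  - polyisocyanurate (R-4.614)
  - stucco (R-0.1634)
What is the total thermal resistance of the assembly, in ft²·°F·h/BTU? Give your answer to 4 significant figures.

38.36 ft²·°F·h/BTU

R_total = 0.1805 + 33.4 + 4.614 + 0.1634 = 38.358 ft²·°F·h/BTU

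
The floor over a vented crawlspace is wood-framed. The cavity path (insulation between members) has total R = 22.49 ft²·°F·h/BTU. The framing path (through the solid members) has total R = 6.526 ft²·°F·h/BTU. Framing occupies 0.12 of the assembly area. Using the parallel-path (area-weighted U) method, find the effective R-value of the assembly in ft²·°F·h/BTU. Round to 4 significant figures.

U_eff = 0.88/22.49 + 0.12/6.526 = 0.039129 + 0.018388 = 0.057516
R_eff = 1/U_eff = 17.386 ft²·°F·h/BTU

17.39 ft²·°F·h/BTU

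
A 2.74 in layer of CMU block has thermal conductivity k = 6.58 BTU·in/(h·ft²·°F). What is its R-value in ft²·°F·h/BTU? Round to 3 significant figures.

R = L/k = 2.74/6.58 = 0.4164 ft²·°F·h/BTU

0.416 ft²·°F·h/BTU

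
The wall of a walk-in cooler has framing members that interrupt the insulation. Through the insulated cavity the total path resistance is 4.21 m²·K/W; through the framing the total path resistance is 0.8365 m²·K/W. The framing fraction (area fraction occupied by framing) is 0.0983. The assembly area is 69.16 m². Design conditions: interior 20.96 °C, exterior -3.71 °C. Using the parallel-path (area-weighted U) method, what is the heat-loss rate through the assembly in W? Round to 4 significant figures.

U_eff = 0.9017/4.21 + 0.0983/0.8365 = 0.21418 + 0.11751 = 0.33169
R_eff = 1/U_eff = 3.0148 m²·K/W
Q = 69.16 × (20.96 − (-3.71)) / 3.0148 = 565.93 W

565.9 W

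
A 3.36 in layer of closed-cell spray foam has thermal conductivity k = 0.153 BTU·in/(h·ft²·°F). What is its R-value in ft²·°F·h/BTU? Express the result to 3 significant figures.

22.0 ft²·°F·h/BTU

R = L/k = 3.36/0.153 = 21.96 ft²·°F·h/BTU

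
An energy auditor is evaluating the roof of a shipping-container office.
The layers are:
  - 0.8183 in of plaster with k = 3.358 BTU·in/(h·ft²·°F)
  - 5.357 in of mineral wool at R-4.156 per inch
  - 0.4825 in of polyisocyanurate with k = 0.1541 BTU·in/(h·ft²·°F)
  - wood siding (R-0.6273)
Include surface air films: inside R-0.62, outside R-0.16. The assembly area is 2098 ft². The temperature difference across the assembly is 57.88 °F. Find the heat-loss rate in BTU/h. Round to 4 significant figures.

4490 BTU/h

0.8183/3.358 = 0.24369
5.357 × 4.156 = 22.264
0.4825/0.1541 = 3.1311
R_total = 0.62 + 0.24369 + 22.264 + 3.1311 + 0.6273 + 0.16 = 27.046 ft²·°F·h/BTU
Q = A·ΔT/R = 2098 × 57.88 / 27.046 = 4489.9 BTU/h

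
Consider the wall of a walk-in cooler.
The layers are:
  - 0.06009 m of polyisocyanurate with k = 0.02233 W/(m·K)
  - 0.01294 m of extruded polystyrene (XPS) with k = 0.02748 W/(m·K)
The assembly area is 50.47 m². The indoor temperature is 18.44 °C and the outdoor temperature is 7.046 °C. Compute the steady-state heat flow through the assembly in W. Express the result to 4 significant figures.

0.06009/0.02233 = 2.691
0.01294/0.02748 = 0.47089
R_total = 2.691 + 0.47089 = 3.1619 m²·K/W
Q = A·ΔT/R = 50.47 × (18.44 − 7.046) / 3.1619 = 181.87 W

181.9 W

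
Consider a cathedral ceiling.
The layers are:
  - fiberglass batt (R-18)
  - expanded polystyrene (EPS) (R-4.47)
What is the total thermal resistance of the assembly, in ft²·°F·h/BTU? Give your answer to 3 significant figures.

22.5 ft²·°F·h/BTU

R_total = 18 + 4.47 = 22.47 ft²·°F·h/BTU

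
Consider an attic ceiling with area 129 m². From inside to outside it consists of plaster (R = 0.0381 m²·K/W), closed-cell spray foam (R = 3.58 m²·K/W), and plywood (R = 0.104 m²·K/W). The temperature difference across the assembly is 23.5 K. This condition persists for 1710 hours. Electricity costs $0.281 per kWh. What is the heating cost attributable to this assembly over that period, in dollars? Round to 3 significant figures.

391 dollars

R_total = 0.0381 + 3.58 + 0.104 = 3.722 m²·K/W
Q = 129 × 23.5 / 3.722 = 814.5 W
E = 814.5 W × 1710 h / 1000 = 1393 kWh
Cost = 1393 × 0.281 = $391.4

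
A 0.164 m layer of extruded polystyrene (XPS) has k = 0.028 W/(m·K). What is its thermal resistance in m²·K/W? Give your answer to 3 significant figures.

R = L/k = 0.164/0.028 = 5.857 m²·K/W

5.86 m²·K/W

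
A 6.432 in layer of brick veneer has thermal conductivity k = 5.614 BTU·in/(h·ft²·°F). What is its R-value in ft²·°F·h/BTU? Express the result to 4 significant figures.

1.146 ft²·°F·h/BTU

R = L/k = 6.432/5.614 = 1.1457 ft²·°F·h/BTU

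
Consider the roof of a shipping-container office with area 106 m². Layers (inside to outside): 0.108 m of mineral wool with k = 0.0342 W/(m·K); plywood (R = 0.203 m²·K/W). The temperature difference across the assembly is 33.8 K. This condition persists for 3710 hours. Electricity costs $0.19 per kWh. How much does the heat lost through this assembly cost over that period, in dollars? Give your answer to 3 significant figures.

0.108/0.0342 = 3.158
R_total = 3.158 + 0.203 = 3.361 m²·K/W
Q = 106 × 33.8 / 3.361 = 1066 W
E = 1066 W × 3710 h / 1000 = 3955 kWh
Cost = 3955 × 0.19 = $751.4

751 dollars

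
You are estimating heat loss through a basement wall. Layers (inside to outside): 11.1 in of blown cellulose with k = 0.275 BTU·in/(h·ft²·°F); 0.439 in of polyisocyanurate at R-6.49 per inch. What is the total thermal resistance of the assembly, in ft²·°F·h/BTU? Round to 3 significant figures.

11.1/0.275 = 40.36
0.439 × 6.49 = 2.849
R_total = 40.36 + 2.849 = 43.21 ft²·°F·h/BTU

43.2 ft²·°F·h/BTU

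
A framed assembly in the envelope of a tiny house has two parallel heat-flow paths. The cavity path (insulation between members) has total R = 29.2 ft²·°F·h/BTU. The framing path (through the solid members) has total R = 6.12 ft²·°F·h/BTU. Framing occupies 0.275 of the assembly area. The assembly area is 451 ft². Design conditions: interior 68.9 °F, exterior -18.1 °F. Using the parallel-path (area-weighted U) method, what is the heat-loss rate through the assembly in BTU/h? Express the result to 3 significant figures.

2740 BTU/h

U_eff = 0.725/29.2 + 0.275/6.12 = 0.02483 + 0.04493 = 0.06976
R_eff = 1/U_eff = 14.33 ft²·°F·h/BTU
Q = 451 × (68.9 − (-18.1)) / 14.33 = 2737 BTU/h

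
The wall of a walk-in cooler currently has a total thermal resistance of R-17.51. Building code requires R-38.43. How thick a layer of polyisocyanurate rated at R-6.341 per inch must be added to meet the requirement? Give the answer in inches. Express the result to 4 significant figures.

3.299 in

ΔR = 38.43 − 17.51 = 20.92 ft²·°F·h/BTU
L = ΔR / (R/in) = 20.92/6.341 = 3.2992 in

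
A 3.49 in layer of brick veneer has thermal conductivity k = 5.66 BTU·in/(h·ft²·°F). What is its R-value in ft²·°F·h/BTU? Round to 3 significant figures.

0.617 ft²·°F·h/BTU

R = L/k = 3.49/5.66 = 0.6166 ft²·°F·h/BTU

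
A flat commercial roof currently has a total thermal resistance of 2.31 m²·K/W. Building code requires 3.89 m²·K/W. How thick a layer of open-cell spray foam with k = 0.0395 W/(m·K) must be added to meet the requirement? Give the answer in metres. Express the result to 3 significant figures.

0.0624 m

ΔR = 3.89 − 2.31 = 1.58 m²·K/W
L = ΔR × k = 1.58 × 0.0395 = 0.06241 m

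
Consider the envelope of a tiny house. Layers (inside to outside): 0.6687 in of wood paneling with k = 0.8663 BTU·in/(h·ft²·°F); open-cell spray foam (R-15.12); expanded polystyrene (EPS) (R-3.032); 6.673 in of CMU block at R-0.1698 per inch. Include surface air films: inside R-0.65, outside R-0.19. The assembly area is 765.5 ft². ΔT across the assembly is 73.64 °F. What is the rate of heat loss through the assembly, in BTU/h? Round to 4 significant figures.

0.6687/0.8663 = 0.7719
6.673 × 0.1698 = 1.1331
R_total = 0.65 + 0.7719 + 15.12 + 3.032 + 1.1331 + 0.19 = 20.897 ft²·°F·h/BTU
Q = A·ΔT/R = 765.5 × 73.64 / 20.897 = 2697.6 BTU/h

2698 BTU/h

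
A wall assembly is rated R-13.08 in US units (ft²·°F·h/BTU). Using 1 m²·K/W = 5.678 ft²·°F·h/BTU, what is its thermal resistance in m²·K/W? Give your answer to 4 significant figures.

2.304 m²·K/W

R_SI = 13.08/5.678 = 2.3036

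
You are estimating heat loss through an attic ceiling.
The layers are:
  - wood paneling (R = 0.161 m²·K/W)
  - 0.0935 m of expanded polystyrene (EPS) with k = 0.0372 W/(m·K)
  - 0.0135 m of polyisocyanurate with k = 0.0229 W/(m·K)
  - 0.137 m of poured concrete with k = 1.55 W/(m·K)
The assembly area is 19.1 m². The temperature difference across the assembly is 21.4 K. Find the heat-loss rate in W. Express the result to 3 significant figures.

122 W

0.0935/0.0372 = 2.513
0.0135/0.0229 = 0.5895
0.137/1.55 = 0.08839
R_total = 0.161 + 2.513 + 0.5895 + 0.08839 = 3.352 m²·K/W
Q = A·ΔT/R = 19.1 × 21.4 / 3.352 = 121.9 W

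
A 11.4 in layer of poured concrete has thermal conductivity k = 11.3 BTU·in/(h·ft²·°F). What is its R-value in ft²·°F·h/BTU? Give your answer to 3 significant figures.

R = L/k = 11.4/11.3 = 1.009 ft²·°F·h/BTU

1.01 ft²·°F·h/BTU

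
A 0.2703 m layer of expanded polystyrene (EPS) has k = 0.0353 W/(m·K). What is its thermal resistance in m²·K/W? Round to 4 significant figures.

R = L/k = 0.2703/0.0353 = 7.6572 m²·K/W

7.657 m²·K/W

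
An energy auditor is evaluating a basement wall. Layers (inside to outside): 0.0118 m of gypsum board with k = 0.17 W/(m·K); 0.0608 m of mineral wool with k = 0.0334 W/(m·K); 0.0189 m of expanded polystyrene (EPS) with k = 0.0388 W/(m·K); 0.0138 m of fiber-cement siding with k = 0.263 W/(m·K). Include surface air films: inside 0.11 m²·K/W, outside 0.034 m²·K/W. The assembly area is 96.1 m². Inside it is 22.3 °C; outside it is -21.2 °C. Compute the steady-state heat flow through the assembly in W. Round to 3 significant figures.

0.0118/0.17 = 0.06941
0.0608/0.0334 = 1.82
0.0189/0.0388 = 0.4871
0.0138/0.263 = 0.05247
R_total = 0.11 + 0.06941 + 1.82 + 0.4871 + 0.05247 + 0.034 = 2.573 m²·K/W
Q = A·ΔT/R = 96.1 × (22.3 − (-21.2)) / 2.573 = 1624 W

1620 W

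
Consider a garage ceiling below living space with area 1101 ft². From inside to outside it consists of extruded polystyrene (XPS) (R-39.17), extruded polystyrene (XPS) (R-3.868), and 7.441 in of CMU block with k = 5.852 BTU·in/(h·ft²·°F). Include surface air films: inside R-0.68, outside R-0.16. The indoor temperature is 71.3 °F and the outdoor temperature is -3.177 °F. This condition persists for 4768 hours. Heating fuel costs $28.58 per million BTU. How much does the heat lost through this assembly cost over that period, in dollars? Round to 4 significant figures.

7.441/5.852 = 1.2715
R_total = 0.68 + 39.17 + 3.868 + 1.2715 + 0.16 = 45.15 ft²·°F·h/BTU
Q = 1101 × (71.3 − (-3.177)) / 45.15 = 1816.2 BTU/h
E = 1816.2 × 4768 = 8659500 BTU
Cost = 8659500/10⁶ × 28.58 = $247.49

247.5 dollars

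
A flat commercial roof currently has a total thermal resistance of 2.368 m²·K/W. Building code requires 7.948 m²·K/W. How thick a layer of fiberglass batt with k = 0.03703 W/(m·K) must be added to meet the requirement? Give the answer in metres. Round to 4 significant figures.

0.2066 m

ΔR = 7.948 − 2.368 = 5.58 m²·K/W
L = ΔR × k = 5.58 × 0.03703 = 0.20663 m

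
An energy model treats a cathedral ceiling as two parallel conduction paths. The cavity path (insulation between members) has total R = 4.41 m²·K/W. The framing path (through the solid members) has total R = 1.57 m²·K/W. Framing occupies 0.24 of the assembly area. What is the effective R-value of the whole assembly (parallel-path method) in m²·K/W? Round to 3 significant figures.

U_eff = 0.76/4.41 + 0.24/1.57 = 0.1723 + 0.1529 = 0.3252
R_eff = 1/U_eff = 3.075 m²·K/W

3.08 m²·K/W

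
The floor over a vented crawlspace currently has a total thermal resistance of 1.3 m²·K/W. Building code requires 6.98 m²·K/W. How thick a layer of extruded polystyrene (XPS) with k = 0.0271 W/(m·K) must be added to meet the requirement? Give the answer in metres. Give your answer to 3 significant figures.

ΔR = 6.98 − 1.3 = 5.68 m²·K/W
L = ΔR × k = 5.68 × 0.0271 = 0.1539 m

0.154 m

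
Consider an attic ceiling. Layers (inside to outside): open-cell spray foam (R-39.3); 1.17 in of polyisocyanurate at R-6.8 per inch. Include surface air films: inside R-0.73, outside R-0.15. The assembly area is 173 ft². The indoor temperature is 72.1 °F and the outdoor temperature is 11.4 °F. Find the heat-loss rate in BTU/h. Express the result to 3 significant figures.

1.17 × 6.8 = 7.956
R_total = 0.73 + 39.3 + 7.956 + 0.15 = 48.14 ft²·°F·h/BTU
Q = A·ΔT/R = 173 × (72.1 − 11.4) / 48.14 = 218.2 BTU/h

218 BTU/h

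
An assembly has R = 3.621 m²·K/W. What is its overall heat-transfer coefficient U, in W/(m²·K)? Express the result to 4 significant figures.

U = 1/R = 1/3.621 = 0.27617

0.2762 W/(m²·K)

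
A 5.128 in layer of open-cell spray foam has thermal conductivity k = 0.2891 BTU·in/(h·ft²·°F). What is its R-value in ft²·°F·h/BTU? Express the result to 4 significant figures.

17.74 ft²·°F·h/BTU

R = L/k = 5.128/0.2891 = 17.738 ft²·°F·h/BTU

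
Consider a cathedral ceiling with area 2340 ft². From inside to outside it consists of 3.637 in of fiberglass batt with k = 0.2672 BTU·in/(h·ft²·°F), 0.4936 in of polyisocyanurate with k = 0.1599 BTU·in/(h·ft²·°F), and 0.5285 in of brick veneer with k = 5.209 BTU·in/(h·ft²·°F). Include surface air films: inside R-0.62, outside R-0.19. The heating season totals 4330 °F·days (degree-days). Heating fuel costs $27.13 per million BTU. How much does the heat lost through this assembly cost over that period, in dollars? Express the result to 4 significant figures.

374.6 dollars

3.637/0.2672 = 13.612
0.4936/0.1599 = 3.0869
0.5285/5.209 = 0.10146
R_total = 0.62 + 13.612 + 3.0869 + 0.10146 + 0.19 = 17.61 ft²·°F·h/BTU
E = A × HDD × 24 / R = 2340 × 4330 × 24 / 17.61 = 13809000 BTU
Cost = 13809000/10⁶ × 27.13 = $374.63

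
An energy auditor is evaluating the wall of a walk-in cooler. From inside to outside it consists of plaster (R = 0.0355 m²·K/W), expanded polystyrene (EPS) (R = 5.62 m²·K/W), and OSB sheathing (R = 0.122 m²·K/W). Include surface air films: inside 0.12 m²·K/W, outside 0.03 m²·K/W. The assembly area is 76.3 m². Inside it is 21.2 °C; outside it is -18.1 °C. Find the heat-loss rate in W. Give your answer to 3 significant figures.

506 W

R_total = 0.12 + 0.0355 + 5.62 + 0.122 + 0.03 = 5.928 m²·K/W
Q = A·ΔT/R = 76.3 × (21.2 − (-18.1)) / 5.928 = 505.9 W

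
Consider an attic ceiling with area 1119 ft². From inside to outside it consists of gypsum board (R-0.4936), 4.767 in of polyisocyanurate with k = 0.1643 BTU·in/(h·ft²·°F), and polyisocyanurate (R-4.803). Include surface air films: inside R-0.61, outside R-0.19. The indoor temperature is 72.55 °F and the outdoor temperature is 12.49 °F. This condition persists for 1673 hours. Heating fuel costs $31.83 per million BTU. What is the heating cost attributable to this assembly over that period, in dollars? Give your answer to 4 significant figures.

4.767/0.1643 = 29.014
R_total = 0.61 + 0.4936 + 29.014 + 4.803 + 0.19 = 35.111 ft²·°F·h/BTU
Q = 1119 × (72.55 − 12.49) / 35.111 = 1914.2 BTU/h
E = 1914.2 × 1673 = 3202400 BTU
Cost = 3202400/10⁶ × 31.83 = $101.93

101.9 dollars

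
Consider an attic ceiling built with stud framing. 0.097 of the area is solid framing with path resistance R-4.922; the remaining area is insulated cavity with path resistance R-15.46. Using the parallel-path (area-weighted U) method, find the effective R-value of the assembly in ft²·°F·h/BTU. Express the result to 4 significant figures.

U_eff = 0.903/15.46 + 0.097/4.922 = 0.058409 + 0.019707 = 0.078116
R_eff = 1/U_eff = 12.801 ft²·°F·h/BTU

12.80 ft²·°F·h/BTU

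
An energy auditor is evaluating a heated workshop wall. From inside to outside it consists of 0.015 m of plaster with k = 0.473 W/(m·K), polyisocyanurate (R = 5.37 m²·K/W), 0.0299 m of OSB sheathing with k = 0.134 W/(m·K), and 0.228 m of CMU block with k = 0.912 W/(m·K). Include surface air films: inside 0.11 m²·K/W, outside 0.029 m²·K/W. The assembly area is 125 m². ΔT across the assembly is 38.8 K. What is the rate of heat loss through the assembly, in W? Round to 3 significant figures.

0.015/0.473 = 0.03171
0.0299/0.134 = 0.2231
0.228/0.912 = 0.25
R_total = 0.11 + 0.03171 + 5.37 + 0.2231 + 0.25 + 0.029 = 6.014 m²·K/W
Q = A·ΔT/R = 125 × 38.8 / 6.014 = 806.5 W

806 W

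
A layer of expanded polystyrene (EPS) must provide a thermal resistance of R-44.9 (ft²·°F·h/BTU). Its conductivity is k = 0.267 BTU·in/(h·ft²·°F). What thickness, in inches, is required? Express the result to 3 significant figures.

L = R × k = 44.9 × 0.267 = 11.99 in

12.0 in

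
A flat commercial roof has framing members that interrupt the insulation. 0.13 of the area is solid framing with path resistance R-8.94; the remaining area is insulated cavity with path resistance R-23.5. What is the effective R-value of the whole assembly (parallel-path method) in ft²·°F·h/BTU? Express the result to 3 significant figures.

U_eff = 0.87/23.5 + 0.13/8.94 = 0.03702 + 0.01454 = 0.05156
R_eff = 1/U_eff = 19.39 ft²·°F·h/BTU

19.4 ft²·°F·h/BTU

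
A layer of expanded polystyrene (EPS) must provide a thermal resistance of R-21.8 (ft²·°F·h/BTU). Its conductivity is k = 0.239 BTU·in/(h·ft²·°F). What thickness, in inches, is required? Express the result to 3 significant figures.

L = R × k = 21.8 × 0.239 = 5.21 in

5.21 in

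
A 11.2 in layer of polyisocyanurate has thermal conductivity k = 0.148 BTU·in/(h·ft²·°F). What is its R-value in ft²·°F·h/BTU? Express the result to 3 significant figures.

75.7 ft²·°F·h/BTU

R = L/k = 11.2/0.148 = 75.68 ft²·°F·h/BTU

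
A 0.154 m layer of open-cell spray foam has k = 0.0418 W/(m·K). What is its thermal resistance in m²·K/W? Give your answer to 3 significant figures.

3.68 m²·K/W

R = L/k = 0.154/0.0418 = 3.684 m²·K/W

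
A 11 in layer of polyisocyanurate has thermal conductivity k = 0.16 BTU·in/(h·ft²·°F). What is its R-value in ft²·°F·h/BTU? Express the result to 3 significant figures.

R = L/k = 11/0.16 = 68.75 ft²·°F·h/BTU

68.8 ft²·°F·h/BTU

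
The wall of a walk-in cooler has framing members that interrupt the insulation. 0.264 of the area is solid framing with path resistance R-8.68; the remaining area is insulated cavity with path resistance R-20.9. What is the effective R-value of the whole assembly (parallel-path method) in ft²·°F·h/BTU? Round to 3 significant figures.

15.2 ft²·°F·h/BTU

U_eff = 0.736/20.9 + 0.264/8.68 = 0.03522 + 0.03041 = 0.06563
R_eff = 1/U_eff = 15.24 ft²·°F·h/BTU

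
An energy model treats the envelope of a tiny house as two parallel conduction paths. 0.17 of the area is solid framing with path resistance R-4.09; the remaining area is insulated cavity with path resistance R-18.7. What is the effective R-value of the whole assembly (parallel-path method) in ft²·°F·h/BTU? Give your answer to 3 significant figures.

11.6 ft²·°F·h/BTU

U_eff = 0.83/18.7 + 0.17/4.09 = 0.04439 + 0.04156 = 0.08595
R_eff = 1/U_eff = 11.63 ft²·°F·h/BTU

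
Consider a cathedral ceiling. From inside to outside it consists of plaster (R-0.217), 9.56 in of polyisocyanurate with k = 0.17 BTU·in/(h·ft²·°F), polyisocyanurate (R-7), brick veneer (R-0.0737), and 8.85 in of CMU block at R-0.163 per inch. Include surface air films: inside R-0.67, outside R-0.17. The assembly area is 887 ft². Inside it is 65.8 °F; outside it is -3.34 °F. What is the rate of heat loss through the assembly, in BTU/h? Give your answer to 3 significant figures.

932 BTU/h

9.56/0.17 = 56.24
8.85 × 0.163 = 1.443
R_total = 0.67 + 0.217 + 56.24 + 7 + 0.0737 + 1.443 + 0.17 = 65.81 ft²·°F·h/BTU
Q = A·ΔT/R = 887 × (65.8 − (-3.34)) / 65.81 = 931.9 BTU/h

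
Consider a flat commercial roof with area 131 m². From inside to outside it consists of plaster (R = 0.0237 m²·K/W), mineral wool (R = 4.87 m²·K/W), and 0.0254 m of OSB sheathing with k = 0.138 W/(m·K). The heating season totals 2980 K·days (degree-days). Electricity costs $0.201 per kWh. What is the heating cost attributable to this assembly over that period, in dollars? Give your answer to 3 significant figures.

371 dollars

0.0254/0.138 = 0.1841
R_total = 0.0237 + 4.87 + 0.1841 = 5.078 m²·K/W
E = A × HDD × 24 / R / 1000 = 131 × 2980 × 24 / 5.078 / 1000 = 1845 kWh
Cost = 1845 × 0.201 = $370.9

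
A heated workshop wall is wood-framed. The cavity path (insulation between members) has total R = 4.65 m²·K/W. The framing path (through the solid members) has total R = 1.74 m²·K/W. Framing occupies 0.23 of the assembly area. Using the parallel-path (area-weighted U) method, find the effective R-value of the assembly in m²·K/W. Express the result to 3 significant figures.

3.36 m²·K/W

U_eff = 0.77/4.65 + 0.23/1.74 = 0.1656 + 0.1322 = 0.2978
R_eff = 1/U_eff = 3.358 m²·K/W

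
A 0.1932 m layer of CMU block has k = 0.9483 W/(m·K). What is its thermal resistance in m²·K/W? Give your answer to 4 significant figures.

0.2037 m²·K/W

R = L/k = 0.1932/0.9483 = 0.20373 m²·K/W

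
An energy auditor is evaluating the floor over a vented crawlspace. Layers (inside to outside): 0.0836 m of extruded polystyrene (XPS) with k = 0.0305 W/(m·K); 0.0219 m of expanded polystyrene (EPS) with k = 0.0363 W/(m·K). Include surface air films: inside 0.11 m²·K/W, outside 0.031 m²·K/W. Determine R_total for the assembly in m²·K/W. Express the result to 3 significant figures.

0.0836/0.0305 = 2.741
0.0219/0.0363 = 0.6033
R_total = 0.11 + 2.741 + 0.6033 + 0.031 = 3.485 m²·K/W

3.49 m²·K/W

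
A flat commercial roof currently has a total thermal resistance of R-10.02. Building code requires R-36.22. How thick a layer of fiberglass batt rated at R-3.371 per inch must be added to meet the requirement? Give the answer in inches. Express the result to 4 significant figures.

7.772 in

ΔR = 36.22 − 10.02 = 26.2 ft²·°F·h/BTU
L = ΔR / (R/in) = 26.2/3.371 = 7.7722 in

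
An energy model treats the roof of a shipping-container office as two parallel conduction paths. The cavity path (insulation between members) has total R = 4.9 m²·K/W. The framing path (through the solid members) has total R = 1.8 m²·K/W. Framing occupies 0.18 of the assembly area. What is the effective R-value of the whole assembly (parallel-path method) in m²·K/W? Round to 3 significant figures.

U_eff = 0.82/4.9 + 0.18/1.8 = 0.1673 + 0.1 = 0.2673
R_eff = 1/U_eff = 3.74 m²·K/W

3.74 m²·K/W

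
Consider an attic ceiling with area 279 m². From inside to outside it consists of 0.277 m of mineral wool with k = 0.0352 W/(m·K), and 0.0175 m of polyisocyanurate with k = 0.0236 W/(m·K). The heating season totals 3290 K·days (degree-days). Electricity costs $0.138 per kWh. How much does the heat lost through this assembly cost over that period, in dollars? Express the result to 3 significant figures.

0.277/0.0352 = 7.869
0.0175/0.0236 = 0.7415
R_total = 7.869 + 0.7415 = 8.611 m²·K/W
E = A × HDD × 24 / R / 1000 = 279 × 3290 × 24 / 8.611 / 1000 = 2558 kWh
Cost = 2558 × 0.138 = $353.1

353 dollars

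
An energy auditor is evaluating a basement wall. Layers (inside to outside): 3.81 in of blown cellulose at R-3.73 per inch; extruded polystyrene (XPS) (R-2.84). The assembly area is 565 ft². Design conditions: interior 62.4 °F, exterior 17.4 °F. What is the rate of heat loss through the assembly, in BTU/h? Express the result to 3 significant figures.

1490 BTU/h

3.81 × 3.73 = 14.21
R_total = 14.21 + 2.84 = 17.05 ft²·°F·h/BTU
Q = A·ΔT/R = 565 × (62.4 − 17.4) / 17.05 = 1491 BTU/h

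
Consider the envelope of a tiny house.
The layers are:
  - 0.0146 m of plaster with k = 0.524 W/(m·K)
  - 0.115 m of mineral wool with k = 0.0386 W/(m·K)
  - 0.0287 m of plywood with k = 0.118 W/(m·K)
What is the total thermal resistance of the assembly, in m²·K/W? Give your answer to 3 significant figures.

3.25 m²·K/W

0.0146/0.524 = 0.02786
0.115/0.0386 = 2.979
0.0287/0.118 = 0.2432
R_total = 0.02786 + 2.979 + 0.2432 = 3.25 m²·K/W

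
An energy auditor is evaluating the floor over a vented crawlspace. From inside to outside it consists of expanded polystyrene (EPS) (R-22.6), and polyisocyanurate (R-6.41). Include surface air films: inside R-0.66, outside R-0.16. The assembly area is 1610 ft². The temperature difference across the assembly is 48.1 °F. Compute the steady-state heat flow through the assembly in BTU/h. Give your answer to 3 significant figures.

2600 BTU/h

R_total = 0.66 + 22.6 + 6.41 + 0.16 = 29.83 ft²·°F·h/BTU
Q = A·ΔT/R = 1610 × 48.1 / 29.83 = 2596 BTU/h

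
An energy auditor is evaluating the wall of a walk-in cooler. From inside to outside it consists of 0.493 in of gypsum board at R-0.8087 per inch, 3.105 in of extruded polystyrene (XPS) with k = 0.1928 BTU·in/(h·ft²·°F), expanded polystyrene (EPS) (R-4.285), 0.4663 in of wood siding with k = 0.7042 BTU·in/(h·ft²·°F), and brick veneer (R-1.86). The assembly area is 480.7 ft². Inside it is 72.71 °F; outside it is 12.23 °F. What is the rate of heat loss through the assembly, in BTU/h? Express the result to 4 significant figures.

1247 BTU/h

0.493 × 0.8087 = 0.39869
3.105/0.1928 = 16.105
0.4663/0.7042 = 0.66217
R_total = 0.39869 + 16.105 + 4.285 + 0.66217 + 1.86 = 23.311 ft²·°F·h/BTU
Q = A·ΔT/R = 480.7 × (72.71 − 12.23) / 23.311 = 1247.2 BTU/h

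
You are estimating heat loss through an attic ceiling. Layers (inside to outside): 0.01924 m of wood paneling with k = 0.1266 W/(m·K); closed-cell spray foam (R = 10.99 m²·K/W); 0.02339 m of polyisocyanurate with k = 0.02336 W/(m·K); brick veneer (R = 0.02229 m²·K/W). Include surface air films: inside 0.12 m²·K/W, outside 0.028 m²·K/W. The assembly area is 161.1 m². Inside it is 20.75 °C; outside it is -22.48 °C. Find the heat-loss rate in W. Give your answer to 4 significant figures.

0.01924/0.1266 = 0.15197
0.02339/0.02336 = 1.0013
R_total = 0.12 + 0.15197 + 10.99 + 1.0013 + 0.02229 + 0.028 = 12.314 m²·K/W
Q = A·ΔT/R = 161.1 × (20.75 − (-22.48)) / 12.314 = 565.58 W

565.6 W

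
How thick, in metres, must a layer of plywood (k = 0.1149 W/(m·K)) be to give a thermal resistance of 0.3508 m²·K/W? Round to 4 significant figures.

L = R·k = 0.3508 × 0.1149 = 0.040307 m

0.04031 m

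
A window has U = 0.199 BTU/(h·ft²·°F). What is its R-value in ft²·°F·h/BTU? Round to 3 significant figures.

R = 1/U = 1/0.199 = 5.025

5.03 ft²·°F·h/BTU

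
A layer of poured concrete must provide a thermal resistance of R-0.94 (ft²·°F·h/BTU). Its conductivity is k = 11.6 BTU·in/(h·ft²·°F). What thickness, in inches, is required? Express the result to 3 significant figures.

L = R × k = 0.94 × 11.6 = 10.9 in

10.9 in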